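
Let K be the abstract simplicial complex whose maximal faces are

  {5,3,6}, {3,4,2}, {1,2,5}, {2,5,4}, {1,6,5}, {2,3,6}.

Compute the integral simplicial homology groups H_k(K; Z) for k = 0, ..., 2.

Fix the vertex order 1 < 2 < 3 < 4 < 5 < 6 and write every simplex with vertices in increasing order. Then dim K = 2 and the simplices of K are:

  0-simplices (6): [1], [2], [3], [4], [5], [6]
  1-simplices (12): [1,2], [1,5], [1,6], [2,3], [2,4], [2,5], [2,6], [3,4], [3,5], [3,6], [4,5], [5,6]
  2-simplices (6): [1,2,5], [1,5,6], [2,3,4], [2,3,6], [2,4,5], [3,5,6]

giving chain groups C_0 ≅ Z^6, C_1 ≅ Z^12, C_2 ≅ Z^6.

∂_1: C_1 → C_0 is given by ∂[p,q] = [q] − [p]. For instance
  ∂[2,4] = [4] − [2].
This gives a 6×12 integer matrix of rank 5; reducing to Smith normal form yields diagonal entries (1,1,1,1,1).

The boundary map ∂_2: C_2 → C_1 maps a triangle to the signed sum of its edges. For instance
  ∂[2,4,5] = [4,5] − [2,5] + [2,4],
  ∂[3,5,6] = [5,6] − [3,6] + [3,5].
The 12×6 boundary matrix has rank 6 and Smith normal form diag(1,1,1,1,1,1).

Computing H_k = (kernel of ∂_k) / (image of ∂_{k+1}):

  H_0: rank C_0 − rank ∂_1 = 6 − 5 = 1, and the invariant factors of ∂_1 are all 1, so H_0 ≅ Z.
  H_1: rank ker ∂_1 − rank ∂_2 = (12 − 5) − 6 = 1, and the invariant factors of ∂_2 are all 1, so H_1 ≅ Z.
  H_2: rank ker ∂_2 − rank ∂_3 = (6 − 6) − 0 = 0, and there is no ∂_3, so H_2 ≅ 0.

(K is a triangulation of the cylinder S^1 x I.)

H_0 ≅ Z,  H_1 ≅ Z,  H_2 = 0.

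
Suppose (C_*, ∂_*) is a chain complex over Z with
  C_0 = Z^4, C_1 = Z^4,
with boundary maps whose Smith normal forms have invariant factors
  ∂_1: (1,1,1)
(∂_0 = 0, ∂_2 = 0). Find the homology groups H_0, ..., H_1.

H_0: b_0 = 4 − 0 − 3 = 1; torsion from ∂_1 factors > 1: none. So H_0 = Z.
H_1: b_1 = 4 − 3 − 0 = 1; torsion from ∂_2 factors > 1: none. So H_1 = Z.

H_0 = Z,  H_1 = Z.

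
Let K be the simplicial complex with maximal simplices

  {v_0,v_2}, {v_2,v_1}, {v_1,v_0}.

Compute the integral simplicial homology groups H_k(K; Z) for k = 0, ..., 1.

H_0 ≅ Z,  H_1 ≅ Z.

Fix the vertex order v_0 < v_1 < v_2 and write every simplex with vertices in increasing order. Then dim K = 1 and the simplices of K are:

  0-simplices (3): [v_0], [v_1], [v_2]
  1-simplices (3): [v_0,v_1], [v_0,v_2], [v_1,v_2]

so the chain groups are C_0 ≅ Z^3, C_1 ≅ Z^3.

∂_1: C_1 → C_0 sends each edge [p,q] (with p < q) to q − p. For instance
  ∂[v_0,v_1] = [v_1] − [v_0].
This gives a 3×3 integer matrix of rank 2; reducing to Smith normal form yields diagonal entries (1,1).

Reading off H_k = ker ∂_k / im ∂_{k+1}:

  H_0: rank C_0 − rank ∂_1 = 3 − 2 = 1, and the invariant factors of ∂_1 are all 1, so H_0 ≅ Z.
  H_1: rank ker ∂_1 − rank ∂_2 = (3 − 2) − 0 = 1, and there is no ∂_2, so H_1 ≅ Z.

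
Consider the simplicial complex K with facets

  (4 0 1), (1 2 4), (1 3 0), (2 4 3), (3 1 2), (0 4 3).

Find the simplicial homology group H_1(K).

H_1 = 0.

Order the vertices as 0 < 1 < 2 < 3 < 4. Listing each simplex with vertices in this order, K has dimension 2 with simplices:

  0-simplices (5): [0], [1], [2], [3], [4]
  1-simplices (9): [0,1], [0,3], [0,4], [1,2], [1,3], [1,4], [2,3], [2,4], [3,4]
  2-simplices (6): [0,1,3], [0,1,4], [0,3,4], [1,2,3], [1,2,4], [2,3,4]

giving chain groups C_0 ≅ Z^5, C_1 ≅ Z^9, C_2 ≅ Z^6.

Boundary ∂_1: C_1 → C_0 sends each edge [p,q] (with p < q) to q − p.
The 5×9 boundary matrix has rank 4 and Smith normal form diag(1,1,1,1).

The boundary map ∂_2: C_2 → C_1 sends each 2-simplex [p,q,r] to [q,r] − [p,r] + [p,q]. For instance
  ∂[0,1,3] = [1,3] − [0,3] + [0,1],
  ∂[1,2,4] = [2,4] − [1,4] + [1,2].
The 9×6 boundary matrix has rank 5 and Smith normal form diag(1,1,1,1,1).

From H_k ≅ ker(∂_k) / im(∂_{k+1}) we obtain:

  H_1: rank ker ∂_1 − rank ∂_2 = (9 − 4) − 5 = 0, and the invariant factors of ∂_2 are all 1, so H_1 ≅ 0.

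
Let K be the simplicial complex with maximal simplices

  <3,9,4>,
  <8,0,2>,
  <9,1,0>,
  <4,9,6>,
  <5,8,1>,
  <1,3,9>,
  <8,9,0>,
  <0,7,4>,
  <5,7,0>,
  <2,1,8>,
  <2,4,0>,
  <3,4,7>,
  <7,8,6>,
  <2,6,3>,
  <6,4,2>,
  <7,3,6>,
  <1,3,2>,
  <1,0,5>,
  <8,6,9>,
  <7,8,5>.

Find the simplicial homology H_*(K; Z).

H_0 = Z,  H_1 = Z ⊕ Z/2Z,  H_2 = 0.

Order the vertices as 0 < 1 < 2 < 3 < 4 < 5 < 6 < 7 < 8 < 9. Listing each simplex with vertices in this order, K has dimension 2 with simplices:

  0-simplices (10): [0], [1], [2], [3], [4], [5], [6], [7], [8], [9]
  1-simplices (30): (30 of them)
  2-simplices (20): (20 of them)

Hence C_0 ≅ Z^10, C_1 ≅ Z^30, C_2 ≅ Z^20.

∂_1: C_1 → C_0 maps an edge to its endpoints' difference, ∂[p,q] = q − p. For instance
  ∂[1,2] = [2] − [1].
As a 10×30 matrix over Z this has rank 9, with invariant factors (1,1,1,1,1,1,1,1,1).

Boundary ∂_2: C_2 → C_1 sends each 2-simplex [p,q,r] to [q,r] − [p,r] + [p,q]. For instance
  ∂[2,3,6] = [3,6] − [2,6] + [2,3],
  ∂[4,6,9] = [6,9] − [4,9] + [4,6].
This gives a 30×20 integer matrix of rank 20; reducing to Smith normal form yields diagonal entries (1,1,1,1,1,1,1,1,1,1,1,1,1,1,1,1,1,1,1,2).

Computing H_k = (kernel of ∂_k) / (image of ∂_{k+1}):

  H_0: rank C_0 − rank ∂_1 = 10 − 9 = 1, and the invariant factors of ∂_1 are all 1, so H_0 ≅ Z.
  H_1: rank ker ∂_1 − rank ∂_2 = (30 − 9) − 20 = 1, and ∂_2 has invariant factor 2 > 1, so H_1 ≅ Z ⊕ Z/2Z.
  H_2: rank ker ∂_2 − rank ∂_3 = (20 − 20) − 0 = 0, and there is no ∂_3, so H_2 ≅ 0.

As a check, the Euler characteristic is 10 − 30 + 20 = 0, which agrees with 1 − 1 + 0 = 0.
(K is a triangulation of the Klein bottle.)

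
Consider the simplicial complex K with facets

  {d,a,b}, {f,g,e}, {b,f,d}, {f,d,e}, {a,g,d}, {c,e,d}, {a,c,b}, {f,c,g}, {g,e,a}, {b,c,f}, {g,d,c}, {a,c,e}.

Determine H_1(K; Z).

H_1 = Z/2.

K has 7 vertices, 18 edges, 12 triangles.
rank ∂_1 = 6, rank ∂_2 = 12 ⇒ b_1 = 18 − 6 − 12 = 0; ∂_2 has invariant factor(s) [2] giving torsion. So H_1 = Z/2.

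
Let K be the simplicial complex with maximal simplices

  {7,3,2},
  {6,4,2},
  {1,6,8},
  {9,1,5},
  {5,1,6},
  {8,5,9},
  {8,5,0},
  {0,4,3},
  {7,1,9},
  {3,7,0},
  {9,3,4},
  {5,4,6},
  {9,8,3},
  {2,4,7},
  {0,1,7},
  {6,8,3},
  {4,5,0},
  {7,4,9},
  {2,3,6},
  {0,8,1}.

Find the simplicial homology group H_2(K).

Take the total order 0 < 1 < 2 < 3 < 4 < 5 < 6 < 7 < 8 < 9 on the vertex set. Then K (dimension 2) consists of the simplices:

  0-simplices (10): [0], [1], [2], [3], [4], [5], [6], [7], [8], [9]
  1-simplices (30): (30 of them)
  2-simplices (20): (20 of them)

Hence C_0 ≅ Z^10, C_1 ≅ Z^30, C_2 ≅ Z^20.

Boundary ∂_1: C_1 → C_0 is given by ∂[p,q] = [q] − [p]. For instance
  ∂[6,8] = [8] − [6].
This gives a 10×30 integer matrix of rank 9; reducing to Smith normal form yields diagonal entries (1,1,1,1,1,1,1,1,1).

∂_2: C_2 → C_1 maps a triangle to the signed sum of its edges. For instance
  ∂[5,8,9] = [8,9] − [5,9] + [5,8],
  ∂[3,6,8] = [6,8] − [3,8] + [3,6].
This gives a 30×20 integer matrix of rank 20; reducing to Smith normal form yields diagonal entries (1,1,1,1,1,1,1,1,1,1,1,1,1,1,1,1,1,1,1,2).

Computing H_k = (kernel of ∂_k) / (image of ∂_{k+1}):

  H_2: rank ker ∂_2 − rank ∂_3 = (20 − 20) − 0 = 0, and there is no ∂_3, so H_2 = 0.

H_2 ≅ 0.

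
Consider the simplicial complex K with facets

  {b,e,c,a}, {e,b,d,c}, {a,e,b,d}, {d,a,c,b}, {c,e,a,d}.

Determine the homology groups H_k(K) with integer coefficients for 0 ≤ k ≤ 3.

Fix the vertex order a < b < c < d < e and write every simplex with vertices in increasing order. Then dim K = 3 and the simplices of K are:

  0-simplices (5): a, b, c, d, e
  1-simplices (10): ab, ac, ad, ae, bc, bd, be, cd, ce, de
  2-simplices (10): abc, abd, abe, acd, ace, ade, bcd, bce, bde, cde
  3-simplices (5): abcd, abce, abde, acde, bcde

Hence C_0 ≅ Z^5, C_1 ≅ Z^10, C_2 ≅ Z^10, C_3 ≅ Z^5.

∂_1: C_1 → C_0 maps an edge to its endpoints' difference, ∂[p,q] = q − p. For instance
  ∂ac = c − a.
The resulting 5×10 matrix has rank 4, and its Smith normal form has invariant factors (1,1,1,1).

∂_2: C_2 → C_1 maps a triangle to the signed sum of its edges. For instance
  ∂ade = de − ae + ad,
  ∂acd = cd − ad + ac.
The resulting 10×10 matrix has rank 6, and its Smith normal form has invariant factors (1,1,1,1,1,1).

The boundary map ∂_3: C_3 → C_2 sends each 3-simplex σ to the alternating sum Σ_i (−1)^i (σ with its i-th vertex removed). For instance
  ∂abcd = bcd − acd + abd − abc,
  ∂acde = cde − ade + ace − acd.
The 10×5 boundary matrix has rank 4 and Smith normal form diag(1,1,1,1).

Computing H_k = (kernel of ∂_k) / (image of ∂_{k+1}):

  H_0: rank C_0 − rank ∂_1 = 5 − 4 = 1, and the invariant factors of ∂_1 are all 1, so H_0 ≅ Z.
  H_1: rank ker ∂_1 − rank ∂_2 = (10 − 4) − 6 = 0, and the invariant factors of ∂_2 are all 1, so H_1 ≅ 0.
  H_2: rank ker ∂_2 − rank ∂_3 = (10 − 6) − 4 = 0, and the invariant factors of ∂_3 are all 1, so H_2 ≅ 0.
  H_3: rank ker ∂_3 − rank ∂_4 = (5 − 4) − 0 = 1, and there is no ∂_4, so H_3 ≅ Z.

H_0 = Z,  H_1 = 0,  H_2 = 0,  H_3 = Z.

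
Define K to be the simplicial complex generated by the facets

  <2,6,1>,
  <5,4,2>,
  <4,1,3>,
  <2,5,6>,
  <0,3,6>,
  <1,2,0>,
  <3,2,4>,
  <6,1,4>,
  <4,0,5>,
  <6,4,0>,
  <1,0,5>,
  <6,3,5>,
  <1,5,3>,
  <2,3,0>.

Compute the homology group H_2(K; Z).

Take the total order 0 < 1 < 2 < 3 < 4 < 5 < 6 on the vertex set. Then K (dimension 2) consists of the simplices:

  0-simplices (7): [0], [1], [2], [3], [4], [5], [6]
  1-simplices (21): [0,1], [0,2], [0,3], [0,4], [0,5], [0,6], [1,2], [1,3], [1,4], [1,5], [1,6], [2,3], [2,4], [2,5], [2,6], [3,4], [3,5], [3,6], [4,5], [4,6], [5,6]
  2-simplices (14): [0,1,2], [0,1,5], [0,2,3], [0,3,6], [0,4,5], [0,4,6], [1,2,6], [1,3,4], [1,3,5], [1,4,6], [2,3,4], [2,4,5], [2,5,6], [3,5,6]

giving chain groups C_0 ≅ Z^7, C_1 ≅ Z^21, C_2 ≅ Z^14.

Boundary ∂_1: C_1 → C_0 is given by ∂[p,q] = [q] − [p].
This gives a 7×21 integer matrix of rank 6; reducing to Smith normal form yields diagonal entries (1,1,1,1,1,1).

Boundary ∂_2: C_2 → C_1 maps a triangle to the signed sum of its edges. For instance
  ∂[0,1,2] = [1,2] − [0,2] + [0,1],
  ∂[1,2,6] = [2,6] − [1,6] + [1,2].
The 21×14 boundary matrix has rank 13 and Smith normal form diag(1,1,1,1,1,1,1,1,1,1,1,1,1).

Reading off H_k = ker ∂_k / im ∂_{k+1}:

  H_2: rank ker ∂_2 − rank ∂_3 = (14 − 13) − 0 = 1, and there is no ∂_3, so H_2 = Z.

H_2 = Z.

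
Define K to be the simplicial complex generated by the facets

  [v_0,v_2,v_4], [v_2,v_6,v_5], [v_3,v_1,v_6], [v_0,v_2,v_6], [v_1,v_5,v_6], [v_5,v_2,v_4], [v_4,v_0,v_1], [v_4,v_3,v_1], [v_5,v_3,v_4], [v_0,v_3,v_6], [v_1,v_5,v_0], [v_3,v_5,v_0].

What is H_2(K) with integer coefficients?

K has 7 vertices, 18 edges, 12 triangles.
rank ∂_2 = 12, rank ∂_3 = 0 ⇒ b_2 = 12 − 12 − 0 = 0. So H_2 ≅ 0.

H_2 ≅ 0.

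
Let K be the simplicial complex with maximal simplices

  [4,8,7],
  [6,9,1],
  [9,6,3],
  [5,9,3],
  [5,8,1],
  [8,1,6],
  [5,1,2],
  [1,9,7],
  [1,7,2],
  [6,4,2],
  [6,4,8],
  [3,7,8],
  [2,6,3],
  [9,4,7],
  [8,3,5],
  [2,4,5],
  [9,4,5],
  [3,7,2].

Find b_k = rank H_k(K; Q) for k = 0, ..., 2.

Order the vertices as 1 < 2 < 3 < 4 < 5 < 6 < 7 < 8 < 9. Listing each simplex with vertices in this order, K has dimension 2 with simplices:

  0-simplices (9): [1], [2], [3], [4], [5], [6], [7], [8], [9]
  1-simplices (27): (27 of them)
  2-simplices (18): [1,2,5], [1,2,7], [1,5,8], [1,6,8], [1,6,9], [1,7,9], [2,3,6], [2,3,7], [2,4,5], [2,4,6], [3,5,8], [3,5,9], [3,6,9], [3,7,8], [4,5,9], [4,6,8], [4,7,8], [4,7,9]

giving chain groups C_0 ≅ Z^9, C_1 ≅ Z^27, C_2 ≅ Z^18.

Boundary ∂_1: C_1 → C_0 is given by ∂[p,q] = [q] − [p]. For instance
  ∂[4,9] = [9] − [4].
As a 9×27 matrix over Z this has rank 8, with invariant factors (1,1,1,1,1,1,1,1).

The boundary map ∂_2: C_2 → C_1 acts by ∂[p,q,r] = [q,r] − [p,r] + [p,q]. For instance
  ∂[1,6,8] = [6,8] − [1,8] + [1,6],
  ∂[1,2,7] = [2,7] − [1,7] + [1,2].
The 27×18 boundary matrix has rank 17 and Smith normal form diag(1,1,1,1,1,1,1,1,1,1,1,1,1,1,1,1,1).

Computing H_k = (kernel of ∂_k) / (image of ∂_{k+1}):

  H_0: rank C_0 − rank ∂_1 = 9 − 8 = 1, and the invariant factors of ∂_1 are all 1, so H_0 = Z.
  H_1: rank ker ∂_1 − rank ∂_2 = (27 − 8) − 17 = 2, and the invariant factors of ∂_2 are all 1, so H_1 = Z^2.
  H_2: rank ker ∂_2 − rank ∂_3 = (18 − 17) − 0 = 1, and there is no ∂_3, so H_2 = Z.

Hence the Betti numbers are b_0 = 1, b_1 = 2, b_2 = 1.

b_0 = 1, b_1 = 2, b_2 = 1.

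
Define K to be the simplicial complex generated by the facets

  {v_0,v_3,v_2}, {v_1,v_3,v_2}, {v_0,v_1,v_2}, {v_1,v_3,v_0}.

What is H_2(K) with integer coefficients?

We work with the vertex ordering v_0 < v_1 < v_2 < v_3. The simplices of K, each written with vertices in increasing order, are:

  0-simplices (4): [v_0], [v_1], [v_2], [v_3]
  1-simplices (6): [v_0,v_1], [v_0,v_2], [v_0,v_3], [v_1,v_2], [v_1,v_3], [v_2,v_3]
  2-simplices (4): [v_0,v_1,v_2], [v_0,v_1,v_3], [v_0,v_2,v_3], [v_1,v_2,v_3]

Hence C_0 ≅ Z^4, C_1 ≅ Z^6, C_2 ≅ Z^4.

The boundary map ∂_1: C_1 → C_0 is given by ∂[p,q] = [q] − [p].
The 4×6 boundary matrix has rank 3 and Smith normal form diag(1,1,1).

∂_2: C_2 → C_1 acts by ∂[p,q,r] = [q,r] − [p,r] + [p,q]. For instance
  ∂[v_0,v_1,v_2] = [v_1,v_2] − [v_0,v_2] + [v_0,v_1],
  ∂[v_0,v_1,v_3] = [v_1,v_3] − [v_0,v_3] + [v_0,v_1].
As a 6×4 matrix over Z this has rank 3, with invariant factors (1,1,1).

Now H_k = ker ∂_k / im ∂_{k+1}, so:

  H_2: rank ker ∂_2 − rank ∂_3 = (4 − 3) − 0 = 1, and there is no ∂_3, so H_2 = Z.

H_2 = Z.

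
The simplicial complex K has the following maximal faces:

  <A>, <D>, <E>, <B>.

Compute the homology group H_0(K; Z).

Take the total order A < B < D < E on the vertex set. Then K (dimension 0) consists of the simplices:

  0-simplices (4): A, B, D, E

so the chain groups are C_0 ≅ Z^4.

Reading off H_k = ker ∂_k / im ∂_{k+1}:

  H_0: rank C_0 − rank ∂_1 = 4 − 0 = 4, and there is no ∂_1, so H_0 ≅ Z^4.

H_0 = Z^4.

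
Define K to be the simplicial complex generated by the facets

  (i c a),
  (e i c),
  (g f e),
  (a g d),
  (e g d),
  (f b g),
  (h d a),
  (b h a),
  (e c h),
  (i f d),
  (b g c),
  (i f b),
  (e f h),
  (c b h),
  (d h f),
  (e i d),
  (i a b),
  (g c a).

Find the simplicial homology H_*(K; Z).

H_0 = Z,  H_1 = Z × Z/2,  H_2 = 0.

K has 9 vertices, 27 edges, 18 triangles.
rank ∂_0 = 0, rank ∂_1 = 8 ⇒ b_0 = 9 − 0 − 8 = 1; all invariant factors of ∂_1 are 1 so no torsion. So H_0 = Z.
rank ∂_1 = 8, rank ∂_2 = 18 ⇒ b_1 = 27 − 8 − 18 = 1; ∂_2 has invariant factor(s) [2] giving torsion. So H_1 = Z × Z/2.
rank ∂_2 = 18, rank ∂_3 = 0 ⇒ b_2 = 18 − 18 − 0 = 0. So H_2 = 0.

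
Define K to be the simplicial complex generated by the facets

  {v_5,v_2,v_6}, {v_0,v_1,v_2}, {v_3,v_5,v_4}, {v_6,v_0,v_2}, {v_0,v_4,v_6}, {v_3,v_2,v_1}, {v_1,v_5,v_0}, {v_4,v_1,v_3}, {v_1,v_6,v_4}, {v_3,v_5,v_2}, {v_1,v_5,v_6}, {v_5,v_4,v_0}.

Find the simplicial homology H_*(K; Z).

Take the total order v_0 < v_1 < v_2 < v_3 < v_4 < v_5 < v_6 on the vertex set. Then K (dimension 2) consists of the simplices:

  0-simplices (7): [v_0], [v_1], [v_2], [v_3], [v_4], [v_5], [v_6]
  1-simplices (18): (18 of them)
  2-simplices (12): (12 of them)

giving chain groups C_0 ≅ Z^7, C_1 ≅ Z^18, C_2 ≅ Z^12.

The boundary map ∂_1: C_1 → C_0 sends each edge [p,q] (with p < q) to q − p. For instance
  ∂[v_2,v_5] = [v_5] − [v_2].
As a 7×18 matrix over Z this has rank 6, with invariant factors (1,1,1,1,1,1).

∂_2: C_2 → C_1 maps a triangle to the signed sum of its edges. For instance
  ∂[v_1,v_2,v_3] = [v_2,v_3] − [v_1,v_3] + [v_1,v_2],
  ∂[v_2,v_3,v_5] = [v_3,v_5] − [v_2,v_5] + [v_2,v_3].
This gives a 18×12 integer matrix of rank 12; reducing to Smith normal form yields diagonal entries (1,1,1,1,1,1,1,1,1,1,1,2).

From H_k ≅ ker(∂_k) / im(∂_{k+1}) we obtain:

  H_0: rank C_0 − rank ∂_1 = 7 − 6 = 1, and the invariant factors of ∂_1 are all 1, so H_0 = Z.
  H_1: rank ker ∂_1 − rank ∂_2 = (18 − 6) − 12 = 0, and ∂_2 has invariant factor 2 > 1, so H_1 = Z/2.
  H_2: rank ker ∂_2 − rank ∂_3 = (12 − 12) − 0 = 0, and there is no ∂_3, so H_2 = 0.

As a check, the Euler characteristic is 7 − 18 + 12 = 1, which agrees with 1 − 0 + 0 = 1.

H_0 = Z,  H_1 = Z/2,  H_2 = 0.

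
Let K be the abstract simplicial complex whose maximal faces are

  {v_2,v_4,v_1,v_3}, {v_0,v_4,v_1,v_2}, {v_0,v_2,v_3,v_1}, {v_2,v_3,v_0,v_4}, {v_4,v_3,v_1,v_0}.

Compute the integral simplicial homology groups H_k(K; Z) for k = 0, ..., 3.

Fix the vertex order v_0 < v_1 < v_2 < v_3 < v_4 and write every simplex with vertices in increasing order. Then dim K = 3 and the simplices of K are:

  0-simplices (5): [v_0], [v_1], [v_2], [v_3], [v_4]
  1-simplices (10): [v_0,v_1], [v_0,v_2], [v_0,v_3], [v_0,v_4], [v_1,v_2], [v_1,v_3], [v_1,v_4], [v_2,v_3], [v_2,v_4], [v_3,v_4]
  2-simplices (10): [v_0,v_1,v_2], [v_0,v_1,v_3], [v_0,v_1,v_4], [v_0,v_2,v_3], [v_0,v_2,v_4], [v_0,v_3,v_4], [v_1,v_2,v_3], [v_1,v_2,v_4], [v_1,v_3,v_4], [v_2,v_3,v_4]
  3-simplices (5): [v_0,v_1,v_2,v_3], [v_0,v_1,v_2,v_4], [v_0,v_1,v_3,v_4], [v_0,v_2,v_3,v_4], [v_1,v_2,v_3,v_4]

so the chain groups are C_0 ≅ Z^5, C_1 ≅ Z^10, C_2 ≅ Z^10, C_3 ≅ Z^5.

Boundary ∂_1: C_1 → C_0 is given by ∂[p,q] = [q] − [p].
This gives a 5×10 integer matrix of rank 4; reducing to Smith normal form yields diagonal entries (1,1,1,1).

∂_2: C_2 → C_1 maps a triangle to the signed sum of its edges. For instance
  ∂[v_2,v_3,v_4] = [v_3,v_4] − [v_2,v_4] + [v_2,v_3],
  ∂[v_0,v_2,v_3] = [v_2,v_3] − [v_0,v_3] + [v_0,v_2].
As a 10×10 matrix over Z this has rank 6, with invariant factors (1,1,1,1,1,1).

Boundary ∂_3: C_3 → C_2 sends each 3-simplex σ to the alternating sum Σ_i (−1)^i (σ with its i-th vertex removed). For instance
  ∂[v_1,v_2,v_3,v_4] = [v_2,v_3,v_4] − [v_1,v_3,v_4] + [v_1,v_2,v_4] − [v_1,v_2,v_3],
  ∂[v_0,v_1,v_2,v_3] = [v_1,v_2,v_3] − [v_0,v_2,v_3] + [v_0,v_1,v_3] − [v_0,v_1,v_2].
As a 10×5 matrix over Z this has rank 4, with invariant factors (1,1,1,1).

Now H_k = ker ∂_k / im ∂_{k+1}, so:

  H_0: rank C_0 − rank ∂_1 = 5 − 4 = 1, and the invariant factors of ∂_1 are all 1, so H_0 = Z.
  H_1: rank ker ∂_1 − rank ∂_2 = (10 − 4) − 6 = 0, and the invariant factors of ∂_2 are all 1, so H_1 = 0.
  H_2: rank ker ∂_2 − rank ∂_3 = (10 − 6) − 4 = 0, and the invariant factors of ∂_3 are all 1, so H_2 = 0.
  H_3: rank ker ∂_3 − rank ∂_4 = (5 − 4) − 0 = 1, and there is no ∂_4, so H_3 = Z.

As a check, the Euler characteristic is 5 − 10 + 10 − 5 = 0, which agrees with 1 − 0 + 0 − 1 = 0.

H_0 = Z,  H_1 = 0,  H_2 = 0,  H_3 = Z.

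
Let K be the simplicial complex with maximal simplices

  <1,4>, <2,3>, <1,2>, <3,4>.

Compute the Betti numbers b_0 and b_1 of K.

Take the total order 1 < 2 < 3 < 4 on the vertex set. Then K (dimension 1) consists of the simplices:

  0-simplices (4): [1], [2], [3], [4]
  1-simplices (4): [1,2], [1,4], [2,3], [3,4]

Hence C_0 ≅ Z^4, C_1 ≅ Z^4.

∂_1: C_1 → C_0 is given by ∂[p,q] = [q] − [p]. For instance
  ∂[1,4] = [4] − [1].
As a 4×4 matrix over Z this has rank 3, with invariant factors (1,1,1).

Reading off H_k = ker ∂_k / im ∂_{k+1}:

  H_0: rank C_0 − rank ∂_1 = 4 − 3 = 1, and the invariant factors of ∂_1 are all 1, so H_0 = Z.
  H_1: rank ker ∂_1 − rank ∂_2 = (4 − 3) − 0 = 1, and there is no ∂_2, so H_1 = Z.

Hence the Betti numbers are b_0 = 1, b_1 = 1.

b_0 = 1, b_1 = 1.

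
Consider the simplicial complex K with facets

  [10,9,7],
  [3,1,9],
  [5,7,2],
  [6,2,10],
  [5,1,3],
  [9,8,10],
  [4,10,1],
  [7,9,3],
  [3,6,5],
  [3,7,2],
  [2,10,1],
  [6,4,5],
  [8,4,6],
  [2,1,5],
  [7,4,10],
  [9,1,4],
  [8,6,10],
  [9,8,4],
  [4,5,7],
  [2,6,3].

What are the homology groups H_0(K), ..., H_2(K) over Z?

Fix the vertex order 1 < 2 < 3 < 4 < 5 < 6 < 7 < 8 < 9 < 10 and write every simplex with vertices in increasing order. Then dim K = 2 and the simplices of K are:

  0-simplices (10): [1], [2], [3], [4], [5], [6], [7], [8], [9], [10]
  1-simplices (30): (30 of them)
  2-simplices (20): (20 of them)

giving chain groups C_0 ≅ Z^10, C_1 ≅ Z^30, C_2 ≅ Z^20.

∂_1: C_1 → C_0 sends each edge [p,q] (with p < q) to q − p.
This gives a 10×30 integer matrix of rank 9; reducing to Smith normal form yields diagonal entries (1,1,1,1,1,1,1,1,1).

∂_2: C_2 → C_1 sends each 2-simplex [p,q,r] to [q,r] − [p,r] + [p,q]. For instance
  ∂[1,2,5] = [2,5] − [1,5] + [1,2],
  ∂[4,7,10] = [7,10] − [4,10] + [4,7].
This gives a 30×20 integer matrix of rank 20; reducing to Smith normal form yields diagonal entries (1,1,1,1,1,1,1,1,1,1,1,1,1,1,1,1,1,1,1,2).

From H_k ≅ ker(∂_k) / im(∂_{k+1}) we obtain:

  H_0: rank C_0 − rank ∂_1 = 10 − 9 = 1, and the invariant factors of ∂_1 are all 1, so H_0 = Z.
  H_1: rank ker ∂_1 − rank ∂_2 = (30 − 9) − 20 = 1, and ∂_2 has invariant factor 2 > 1, so H_1 = Z ⊕ Z/2.
  H_2: rank ker ∂_2 − rank ∂_3 = (20 − 20) − 0 = 0, and there is no ∂_3, so H_2 = 0.

As a check, the Euler characteristic is 10 − 30 + 20 = 0, which agrees with 1 − 1 + 0 = 0.

H_0 = Z,  H_1 = Z ⊕ Z/2,  H_2 = 0.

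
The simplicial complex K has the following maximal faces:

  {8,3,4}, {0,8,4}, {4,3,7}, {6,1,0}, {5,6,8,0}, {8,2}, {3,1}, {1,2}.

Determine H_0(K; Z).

H_0 ≅ Z.

Order the vertices as 0 < 1 < 2 < 3 < 4 < 5 < 6 < 7 < 8. Listing each simplex with vertices in this order, K has dimension 3 with simplices:

  0-simplices (9): [0], [1], [2], [3], [4], [5], [6], [7], [8]
  1-simplices (17): [0,1], [0,4], [0,5], [0,6], [0,8], [1,2], [1,3], [1,6], [2,8], [3,4], [3,7], [3,8], [4,7], [4,8], [5,6], [5,8], [6,8]
  2-simplices (8): [0,1,6], [0,4,8], [0,5,6], [0,5,8], [0,6,8], [3,4,7], [3,4,8], [5,6,8]
  3-simplices (1): [0,5,6,8]

so the chain groups are C_0 ≅ Z^9, C_1 ≅ Z^17, C_2 ≅ Z^8, C_3 ≅ Z^1.

Boundary ∂_1: C_1 → C_0 is given by ∂[p,q] = [q] − [p].
The 9×17 boundary matrix has rank 8 and Smith normal form diag(1,1,1,1,1,1,1,1).

∂_2: C_2 → C_1 maps a triangle to the signed sum of its edges. For instance
  ∂[0,6,8] = [6,8] − [0,8] + [0,6],
  ∂[0,5,6] = [5,6] − [0,6] + [0,5].
The 17×8 boundary matrix has rank 7 and Smith normal form diag(1,1,1,1,1,1,1).

∂_3: C_3 → C_2 sends each 3-simplex σ to the alternating sum Σ_i (−1)^i (σ with its i-th vertex removed). For instance
  ∂[0,5,6,8] = [5,6,8] − [0,6,8] + [0,5,8] − [0,5,6].
The resulting 8×1 matrix has rank 1, and its Smith normal form has invariant factors (1).

Now H_k = ker ∂_k / im ∂_{k+1}, so:

  H_0: rank C_0 − rank ∂_1 = 9 − 8 = 1, and the invariant factors of ∂_1 are all 1, so H_0 = Z.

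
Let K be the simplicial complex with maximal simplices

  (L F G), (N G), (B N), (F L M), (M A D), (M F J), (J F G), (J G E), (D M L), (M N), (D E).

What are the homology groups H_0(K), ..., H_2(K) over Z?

Fix the vertex order A < B < D < E < F < G < J < L < M < N and write every simplex with vertices in increasing order. Then dim K = 2 and the simplices of K are:

  0-simplices (10): A, B, D, E, F, G, J, L, M, N
  1-simplices (18): AD, AM, BN, DE, DL, DM, EG, EJ, FG, FJ, FL, FM, GJ, GL, GN, JM, LM, MN
  2-simplices (7): ADM, DLM, EGJ, FGJ, FGL, FJM, FLM

so the chain groups are C_0 ≅ Z^10, C_1 ≅ Z^18, C_2 ≅ Z^7.

∂_1: C_1 → C_0 sends each edge [p,q] (with p < q) to q − p. For instance
  ∂DE = E − D.
The 10×18 boundary matrix has rank 9 and Smith normal form diag(1,1,1,1,1,1,1,1,1).

The boundary map ∂_2: C_2 → C_1 sends each 2-simplex [p,q,r] to [q,r] − [p,r] + [p,q]. For instance
  ∂DLM = LM − DM + DL,
  ∂FJM = JM − FM + FJ.
The resulting 18×7 matrix has rank 7, and its Smith normal form has invariant factors (1,1,1,1,1,1,1).

Reading off H_k = ker ∂_k / im ∂_{k+1}:

  H_0: rank C_0 − rank ∂_1 = 10 − 9 = 1, and the invariant factors of ∂_1 are all 1, so H_0 = Z.
  H_1: rank ker ∂_1 − rank ∂_2 = (18 − 9) − 7 = 2, and the invariant factors of ∂_2 are all 1, so H_1 = Z^2.
  H_2: rank ker ∂_2 − rank ∂_3 = (7 − 7) − 0 = 0, and there is no ∂_3, so H_2 = 0.

As a check, the Euler characteristic is 10 − 18 + 7 = -1, which agrees with 1 − 2 + 0 = -1.

H_0 = Z,  H_1 = Z^2,  H_2 = 0.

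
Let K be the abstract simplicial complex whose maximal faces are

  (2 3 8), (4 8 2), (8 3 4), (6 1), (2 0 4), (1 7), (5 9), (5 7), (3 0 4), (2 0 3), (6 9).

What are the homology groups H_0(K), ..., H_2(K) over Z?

Order the vertices as 0 < 1 < 2 < 3 < 4 < 5 < 6 < 7 < 8 < 9. Listing each simplex with vertices in this order, K has dimension 2 with simplices:

  0-simplices (10): [0], [1], [2], [3], [4], [5], [6], [7], [8], [9]
  1-simplices (14): [0,2], [0,3], [0,4], [1,6], [1,7], [2,3], [2,4], [2,8], [3,4], [3,8], [4,8], [5,7], [5,9], [6,9]
  2-simplices (6): [0,2,3], [0,2,4], [0,3,4], [2,3,8], [2,4,8], [3,4,8]

so the chain groups are C_0 ≅ Z^10, C_1 ≅ Z^14, C_2 ≅ Z^6.

The boundary map ∂_1: C_1 → C_0 maps an edge to its endpoints' difference, ∂[p,q] = q − p. For instance
  ∂[4,8] = [8] − [4].
The resulting 10×14 matrix has rank 8, and its Smith normal form has invariant factors (1,1,1,1,1,1,1,1).

Boundary ∂_2: C_2 → C_1 sends each 2-simplex [p,q,r] to [q,r] − [p,r] + [p,q]. For instance
  ∂[0,3,4] = [3,4] − [0,4] + [0,3],
  ∂[2,3,8] = [3,8] − [2,8] + [2,3].
The 14×6 boundary matrix has rank 5 and Smith normal form diag(1,1,1,1,1).

Now H_k = ker ∂_k / im ∂_{k+1}, so:

  H_0: rank C_0 − rank ∂_1 = 10 − 8 = 2, and the invariant factors of ∂_1 are all 1, so H_0 = Z^2.
  H_1: rank ker ∂_1 − rank ∂_2 = (14 − 8) − 5 = 1, and the invariant factors of ∂_2 are all 1, so H_1 = Z.
  H_2: rank ker ∂_2 − rank ∂_3 = (6 − 5) − 0 = 1, and there is no ∂_3, so H_2 = Z.

(K is a triangulation of the disjoint union of the 2-sphere S^2 and the circle S^1.)

H_0 = Z^2,  H_1 = Z,  H_2 = Z.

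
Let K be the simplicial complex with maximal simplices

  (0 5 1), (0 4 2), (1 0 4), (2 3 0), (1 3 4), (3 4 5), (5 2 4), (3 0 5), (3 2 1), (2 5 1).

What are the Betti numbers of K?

Take the total order 0 < 1 < 2 < 3 < 4 < 5 on the vertex set. Then K (dimension 2) consists of the simplices:

  0-simplices (6): [0], [1], [2], [3], [4], [5]
  1-simplices (15): [0,1], [0,2], [0,3], [0,4], [0,5], [1,2], [1,3], [1,4], [1,5], [2,3], [2,4], [2,5], [3,4], [3,5], [4,5]
  2-simplices (10): [0,1,4], [0,1,5], [0,2,3], [0,2,4], [0,3,5], [1,2,3], [1,2,5], [1,3,4], [2,4,5], [3,4,5]

giving chain groups C_0 ≅ Z^6, C_1 ≅ Z^15, C_2 ≅ Z^10.

∂_1: C_1 → C_0 is given by ∂[p,q] = [q] − [p].
This gives a 6×15 integer matrix of rank 5; reducing to Smith normal form yields diagonal entries (1,1,1,1,1).

∂_2: C_2 → C_1 acts by ∂[p,q,r] = [q,r] − [p,r] + [p,q]. For instance
  ∂[3,4,5] = [4,5] − [3,5] + [3,4],
  ∂[1,2,3] = [2,3] − [1,3] + [1,2].
The 15×10 boundary matrix has rank 10 and Smith normal form diag(1,1,1,1,1,1,1,1,1,2).

Reading off H_k = ker ∂_k / im ∂_{k+1}:

  H_0: rank C_0 − rank ∂_1 = 6 − 5 = 1, and the invariant factors of ∂_1 are all 1, so H_0 ≅ Z.
  H_1: rank ker ∂_1 − rank ∂_2 = (15 − 5) − 10 = 0, and ∂_2 has invariant factor 2 > 1, so H_1 ≅ Z/2.
  H_2: rank ker ∂_2 − rank ∂_3 = (10 − 10) − 0 = 0, and there is no ∂_3, so H_2 ≅ 0.

As a check, the Euler characteristic is 6 − 15 + 10 = 1, which agrees with 1 − 0 + 0 = 1.
(K is a triangulation of the real projective plane RP^2.)

Hence the Betti numbers are b_0 = 1, b_1 = 0, b_2 = 0.

b_0 = 1, b_1 = 0, b_2 = 0.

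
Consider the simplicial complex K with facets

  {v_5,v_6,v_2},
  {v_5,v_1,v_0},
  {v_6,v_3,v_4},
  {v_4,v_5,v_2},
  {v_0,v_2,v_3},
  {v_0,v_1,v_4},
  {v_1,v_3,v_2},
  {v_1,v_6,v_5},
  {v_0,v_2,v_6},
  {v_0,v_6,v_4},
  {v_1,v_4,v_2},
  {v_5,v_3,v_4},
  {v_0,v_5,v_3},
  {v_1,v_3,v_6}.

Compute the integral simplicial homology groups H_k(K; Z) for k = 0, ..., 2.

We work with the vertex ordering v_0 < v_1 < v_2 < v_3 < v_4 < v_5 < v_6. The simplices of K, each written with vertices in increasing order, are:

  0-simplices (7): [v_0], [v_1], [v_2], [v_3], [v_4], [v_5], [v_6]
  1-simplices (21): (21 of them)
  2-simplices (14): (14 of them)

giving chain groups C_0 ≅ Z^7, C_1 ≅ Z^21, C_2 ≅ Z^14.

The boundary map ∂_1: C_1 → C_0 maps an edge to its endpoints' difference, ∂[p,q] = q − p.
The 7×21 boundary matrix has rank 6 and Smith normal form diag(1,1,1,1,1,1).

The boundary map ∂_2: C_2 → C_1 acts by ∂[p,q,r] = [q,r] − [p,r] + [p,q]. For instance
  ∂[v_0,v_2,v_3] = [v_2,v_3] − [v_0,v_3] + [v_0,v_2],
  ∂[v_3,v_4,v_5] = [v_4,v_5] − [v_3,v_5] + [v_3,v_4].
This gives a 21×14 integer matrix of rank 13; reducing to Smith normal form yields diagonal entries (1,1,1,1,1,1,1,1,1,1,1,1,1).

From H_k ≅ ker(∂_k) / im(∂_{k+1}) we obtain:

  H_0: rank C_0 − rank ∂_1 = 7 − 6 = 1, and the invariant factors of ∂_1 are all 1, so H_0 = Z.
  H_1: rank ker ∂_1 − rank ∂_2 = (21 − 6) − 13 = 2, and the invariant factors of ∂_2 are all 1, so H_1 = Z^2.
  H_2: rank ker ∂_2 − rank ∂_3 = (14 − 13) − 0 = 1, and there is no ∂_3, so H_2 = Z.

As a check, the Euler characteristic is 7 − 21 + 14 = 0, which agrees with 1 − 2 + 1 = 0.

H_0 = Z,  H_1 = Z^2,  H_2 = Z.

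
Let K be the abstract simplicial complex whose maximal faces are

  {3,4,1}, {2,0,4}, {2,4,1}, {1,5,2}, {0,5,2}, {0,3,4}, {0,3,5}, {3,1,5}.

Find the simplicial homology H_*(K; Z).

H_0 ≅ Z,  H_1 = 0,  H_2 ≅ Z.

Order the vertices as 0 < 1 < 2 < 3 < 4 < 5. Listing each simplex with vertices in this order, K has dimension 2 with simplices:

  0-simplices (6): [0], [1], [2], [3], [4], [5]
  1-simplices (12): [0,2], [0,3], [0,4], [0,5], [1,2], [1,3], [1,4], [1,5], [2,4], [2,5], [3,4], [3,5]
  2-simplices (8): [0,2,4], [0,2,5], [0,3,4], [0,3,5], [1,2,4], [1,2,5], [1,3,4], [1,3,5]

so the chain groups are C_0 ≅ Z^6, C_1 ≅ Z^12, C_2 ≅ Z^8.

Boundary ∂_1: C_1 → C_0 sends each edge [p,q] (with p < q) to q − p.
The 6×12 boundary matrix has rank 5 and Smith normal form diag(1,1,1,1,1).

Boundary ∂_2: C_2 → C_1 maps a triangle to the signed sum of its edges. For instance
  ∂[1,3,5] = [3,5] − [1,5] + [1,3],
  ∂[1,3,4] = [3,4] − [1,4] + [1,3].
The resulting 12×8 matrix has rank 7, and its Smith normal form has invariant factors (1,1,1,1,1,1,1).

Now H_k = ker ∂_k / im ∂_{k+1}, so:

  H_0: rank C_0 − rank ∂_1 = 6 − 5 = 1, and the invariant factors of ∂_1 are all 1, so H_0 ≅ Z.
  H_1: rank ker ∂_1 − rank ∂_2 = (12 − 5) − 7 = 0, and the invariant factors of ∂_2 are all 1, so H_1 ≅ 0.
  H_2: rank ker ∂_2 − rank ∂_3 = (8 − 7) − 0 = 1, and there is no ∂_3, so H_2 ≅ Z.

As a check, the Euler characteristic is 6 − 12 + 8 = 2, which agrees with 1 − 0 + 1 = 2.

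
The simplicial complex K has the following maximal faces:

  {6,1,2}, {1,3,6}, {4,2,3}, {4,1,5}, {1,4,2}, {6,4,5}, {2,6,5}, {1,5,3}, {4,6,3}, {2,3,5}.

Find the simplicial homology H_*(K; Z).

Take the total order 1 < 2 < 3 < 4 < 5 < 6 on the vertex set. Then K (dimension 2) consists of the simplices:

  0-simplices (6): [1], [2], [3], [4], [5], [6]
  1-simplices (15): [1,2], [1,3], [1,4], [1,5], [1,6], [2,3], [2,4], [2,5], [2,6], [3,4], [3,5], [3,6], [4,5], [4,6], [5,6]
  2-simplices (10): [1,2,4], [1,2,6], [1,3,5], [1,3,6], [1,4,5], [2,3,4], [2,3,5], [2,5,6], [3,4,6], [4,5,6]

giving chain groups C_0 ≅ Z^6, C_1 ≅ Z^15, C_2 ≅ Z^10.

The boundary map ∂_1: C_1 → C_0 is given by ∂[p,q] = [q] − [p]. For instance
  ∂[1,6] = [6] − [1].
This gives a 6×15 integer matrix of rank 5; reducing to Smith normal form yields diagonal entries (1,1,1,1,1).

∂_2: C_2 → C_1 maps a triangle to the signed sum of its edges. For instance
  ∂[4,5,6] = [5,6] − [4,6] + [4,5],
  ∂[1,2,4] = [2,4] − [1,4] + [1,2].
As a 15×10 matrix over Z this has rank 10, with invariant factors (1,1,1,1,1,1,1,1,1,2).

Reading off H_k = ker ∂_k / im ∂_{k+1}:

  H_0: rank C_0 − rank ∂_1 = 6 − 5 = 1, and the invariant factors of ∂_1 are all 1, so H_0 ≅ Z.
  H_1: rank ker ∂_1 − rank ∂_2 = (15 − 5) − 10 = 0, and ∂_2 has invariant factor 2 > 1, so H_1 ≅ Z_2.
  H_2: rank ker ∂_2 − rank ∂_3 = (10 − 10) − 0 = 0, and there is no ∂_3, so H_2 ≅ 0.

As a check, the Euler characteristic is 6 − 15 + 10 = 1, which agrees with 1 − 0 + 0 = 1.

H_0 = Z,  H_1 = Z_2,  H_2 = 0.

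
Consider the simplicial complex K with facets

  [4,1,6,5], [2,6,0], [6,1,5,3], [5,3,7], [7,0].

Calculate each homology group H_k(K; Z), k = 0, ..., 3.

We work with the vertex ordering 0 < 1 < 2 < 3 < 4 < 5 < 6 < 7. The simplices of K, each written with vertices in increasing order, are:

  0-simplices (8): [0], [1], [2], [3], [4], [5], [6], [7]
  1-simplices (15): [0,2], [0,6], [0,7], [1,3], [1,4], [1,5], [1,6], [2,6], [3,5], [3,6], [3,7], [4,5], [4,6], [5,6], [5,7]
  2-simplices (9): [0,2,6], [1,3,5], [1,3,6], [1,4,5], [1,4,6], [1,5,6], [3,5,6], [3,5,7], [4,5,6]
  3-simplices (2): [1,3,5,6], [1,4,5,6]

so the chain groups are C_0 ≅ Z^8, C_1 ≅ Z^15, C_2 ≅ Z^9, C_3 ≅ Z^2.

The boundary map ∂_1: C_1 → C_0 sends each edge [p,q] (with p < q) to q − p. For instance
  ∂[3,7] = [7] − [3].
The 8×15 boundary matrix has rank 7 and Smith normal form diag(1,1,1,1,1,1,1).

The boundary map ∂_2: C_2 → C_1 sends each 2-simplex [p,q,r] to [q,r] − [p,r] + [p,q]. For instance
  ∂[0,2,6] = [2,6] − [0,6] + [0,2],
  ∂[1,4,6] = [4,6] − [1,6] + [1,4].
The resulting 15×9 matrix has rank 7, and its Smith normal form has invariant factors (1,1,1,1,1,1,1).

∂_3: C_3 → C_2 sends each 3-simplex σ to the alternating sum Σ_i (−1)^i (σ with its i-th vertex removed). For instance
  ∂[1,3,5,6] = [3,5,6] − [1,5,6] + [1,3,6] − [1,3,5],
  ∂[1,4,5,6] = [4,5,6] − [1,5,6] + [1,4,6] − [1,4,5].
This gives a 9×2 integer matrix of rank 2; reducing to Smith normal form yields diagonal entries (1,1).

From H_k ≅ ker(∂_k) / im(∂_{k+1}) we obtain:

  H_0: rank C_0 − rank ∂_1 = 8 − 7 = 1, and the invariant factors of ∂_1 are all 1, so H_0 ≅ Z.
  H_1: rank ker ∂_1 − rank ∂_2 = (15 − 7) − 7 = 1, and the invariant factors of ∂_2 are all 1, so H_1 ≅ Z.
  H_2: rank ker ∂_2 − rank ∂_3 = (9 − 7) − 2 = 0, and the invariant factors of ∂_3 are all 1, so H_2 ≅ 0.
  H_3: rank ker ∂_3 − rank ∂_4 = (2 − 2) − 0 = 0, and there is no ∂_4, so H_3 ≅ 0.

As a check, the Euler characteristic is 8 − 15 + 9 − 2 = 0, which agrees with 1 − 1 + 0 − 0 = 0.

H_0 ≅ Z,  H_1 ≅ Z,  H_2 = 0,  H_3 = 0.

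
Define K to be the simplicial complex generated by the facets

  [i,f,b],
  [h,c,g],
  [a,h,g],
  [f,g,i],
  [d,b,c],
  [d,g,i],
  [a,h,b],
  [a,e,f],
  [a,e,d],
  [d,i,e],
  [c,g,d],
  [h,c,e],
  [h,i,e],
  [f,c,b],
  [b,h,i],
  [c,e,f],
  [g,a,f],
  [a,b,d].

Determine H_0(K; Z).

H_0 ≅ Z.

We work with the vertex ordering a < b < c < d < e < f < g < h < i. The simplices of K, each written with vertices in increasing order, are:

  0-simplices (9): a, b, c, d, e, f, g, h, i
  1-simplices (27): ab, ad, ae, af, ag, ah, bc, bd, bf, bh, bi, cd, ce, cf, cg, ch, de, dg, di, ef, eh, ei, fg, fi, gh, gi, hi
  2-simplices (18): abd, abh, ade, aef, afg, agh, bcd, bcf, bfi, bhi, cdg, cef, ceh, cgh, dei, dgi, ehi, fgi

giving chain groups C_0 ≅ Z^9, C_1 ≅ Z^27, C_2 ≅ Z^18.

The boundary map ∂_1: C_1 → C_0 maps an edge to its endpoints' difference, ∂[p,q] = q − p. For instance
  ∂di = i − d.
This gives a 9×27 integer matrix of rank 8; reducing to Smith normal form yields diagonal entries (1,1,1,1,1,1,1,1).

∂_2: C_2 → C_1 acts by ∂[p,q,r] = [q,r] − [p,r] + [p,q]. For instance
  ∂cef = ef − cf + ce,
  ∂bcf = cf − bf + bc.
As a 27×18 matrix over Z this has rank 17, with invariant factors (1,1,1,1,1,1,1,1,1,1,1,1,1,1,1,1,1).

Reading off H_k = ker ∂_k / im ∂_{k+1}:

  H_0: rank C_0 − rank ∂_1 = 9 − 8 = 1, and the invariant factors of ∂_1 are all 1, so H_0 = Z.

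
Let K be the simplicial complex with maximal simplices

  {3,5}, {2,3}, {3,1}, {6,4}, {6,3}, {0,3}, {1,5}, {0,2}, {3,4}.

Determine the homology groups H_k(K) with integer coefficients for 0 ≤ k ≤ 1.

H_0 ≅ Z,  H_1 ≅ Z^3.

Take the total order 0 < 1 < 2 < 3 < 4 < 5 < 6 on the vertex set. Then K (dimension 1) consists of the simplices:

  0-simplices (7): [0], [1], [2], [3], [4], [5], [6]
  1-simplices (9): [0,2], [0,3], [1,3], [1,5], [2,3], [3,4], [3,5], [3,6], [4,6]

Hence C_0 ≅ Z^7, C_1 ≅ Z^9.

∂_1: C_1 → C_0 maps an edge to its endpoints' difference, ∂[p,q] = q − p. For instance
  ∂[1,5] = [5] − [1].
The 7×9 boundary matrix has rank 6 and Smith normal form diag(1,1,1,1,1,1).

Now H_k = ker ∂_k / im ∂_{k+1}, so:

  H_0: rank C_0 − rank ∂_1 = 7 − 6 = 1, and the invariant factors of ∂_1 are all 1, so H_0 ≅ Z.
  H_1: rank ker ∂_1 − rank ∂_2 = (9 − 6) − 0 = 3, and there is no ∂_2, so H_1 ≅ Z^3.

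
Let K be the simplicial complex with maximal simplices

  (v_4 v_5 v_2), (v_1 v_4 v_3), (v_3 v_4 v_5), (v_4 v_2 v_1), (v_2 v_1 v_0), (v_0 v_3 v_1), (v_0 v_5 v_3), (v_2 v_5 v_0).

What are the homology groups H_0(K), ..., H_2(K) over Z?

Order the vertices as v_0 < v_1 < v_2 < v_3 < v_4 < v_5. Listing each simplex with vertices in this order, K has dimension 2 with simplices:

  0-simplices (6): [v_0], [v_1], [v_2], [v_3], [v_4], [v_5]
  1-simplices (12): [v_0,v_1], [v_0,v_2], [v_0,v_3], [v_0,v_5], [v_1,v_2], [v_1,v_3], [v_1,v_4], [v_2,v_4], [v_2,v_5], [v_3,v_4], [v_3,v_5], [v_4,v_5]
  2-simplices (8): [v_0,v_1,v_2], [v_0,v_1,v_3], [v_0,v_2,v_5], [v_0,v_3,v_5], [v_1,v_2,v_4], [v_1,v_3,v_4], [v_2,v_4,v_5], [v_3,v_4,v_5]

giving chain groups C_0 ≅ Z^6, C_1 ≅ Z^12, C_2 ≅ Z^8.

∂_1: C_1 → C_0 is given by ∂[p,q] = [q] − [p].
This gives a 6×12 integer matrix of rank 5; reducing to Smith normal form yields diagonal entries (1,1,1,1,1).

∂_2: C_2 → C_1 sends each 2-simplex [p,q,r] to [q,r] − [p,r] + [p,q]. For instance
  ∂[v_0,v_3,v_5] = [v_3,v_5] − [v_0,v_5] + [v_0,v_3],
  ∂[v_3,v_4,v_5] = [v_4,v_5] − [v_3,v_5] + [v_3,v_4].
The 12×8 boundary matrix has rank 7 and Smith normal form diag(1,1,1,1,1,1,1).

Computing H_k = (kernel of ∂_k) / (image of ∂_{k+1}):

  H_0: rank C_0 − rank ∂_1 = 6 − 5 = 1, and the invariant factors of ∂_1 are all 1, so H_0 = Z.
  H_1: rank ker ∂_1 − rank ∂_2 = (12 − 5) − 7 = 0, and the invariant factors of ∂_2 are all 1, so H_1 = 0.
  H_2: rank ker ∂_2 − rank ∂_3 = (8 − 7) − 0 = 1, and there is no ∂_3, so H_2 = Z.

(K is a triangulation of the 2-sphere S^2.)

H_0 ≅ Z,  H_1 = 0,  H_2 ≅ Z.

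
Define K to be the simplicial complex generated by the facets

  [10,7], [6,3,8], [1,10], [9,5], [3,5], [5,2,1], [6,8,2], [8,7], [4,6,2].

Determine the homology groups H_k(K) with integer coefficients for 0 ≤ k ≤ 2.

Take the total order 1 < 2 < 3 < 4 < 5 < 6 < 7 < 8 < 9 < 10 on the vertex set. Then K (dimension 2) consists of the simplices:

  0-simplices (10): [1], [2], [3], [4], [5], [6], [7], [8], [9], [10]
  1-simplices (15): [1,2], [1,5], [1,10], [2,4], [2,5], [2,6], [2,8], [3,5], [3,6], [3,8], [4,6], [5,9], [6,8], [7,8], [7,10]
  2-simplices (4): [1,2,5], [2,4,6], [2,6,8], [3,6,8]

Hence C_0 ≅ Z^10, C_1 ≅ Z^15, C_2 ≅ Z^4.

The boundary map ∂_1: C_1 → C_0 sends each edge [p,q] (with p < q) to q − p. For instance
  ∂[2,8] = [8] − [2].
The 10×15 boundary matrix has rank 9 and Smith normal form diag(1,1,1,1,1,1,1,1,1).

The boundary map ∂_2: C_2 → C_1 acts by ∂[p,q,r] = [q,r] − [p,r] + [p,q]. For instance
  ∂[1,2,5] = [2,5] − [1,5] + [1,2],
  ∂[3,6,8] = [6,8] − [3,8] + [3,6].
The resulting 15×4 matrix has rank 4, and its Smith normal form has invariant factors (1,1,1,1).

Reading off H_k = ker ∂_k / im ∂_{k+1}:

  H_0: rank C_0 − rank ∂_1 = 10 − 9 = 1, and the invariant factors of ∂_1 are all 1, so H_0 ≅ Z.
  H_1: rank ker ∂_1 − rank ∂_2 = (15 − 9) − 4 = 2, and the invariant factors of ∂_2 are all 1, so H_1 ≅ Z^2.
  H_2: rank ker ∂_2 − rank ∂_3 = (4 − 4) − 0 = 0, and there is no ∂_3, so H_2 ≅ 0.

As a check, the Euler characteristic is 10 − 15 + 4 = -1, which agrees with 1 − 2 + 0 = -1.

H_0 = Z,  H_1 = Z^2,  H_2 = 0.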